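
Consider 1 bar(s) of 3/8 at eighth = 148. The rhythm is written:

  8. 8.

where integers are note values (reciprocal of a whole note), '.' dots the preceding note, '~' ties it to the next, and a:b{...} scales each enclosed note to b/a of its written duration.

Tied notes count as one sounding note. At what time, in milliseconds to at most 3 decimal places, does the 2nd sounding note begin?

1. 0.0ms @ 0 + 608.108ms (3/2)
2. 608.108ms @ 3/2 + 608.108ms (3/2)

note 2 onset = 3/2b = 608.108ms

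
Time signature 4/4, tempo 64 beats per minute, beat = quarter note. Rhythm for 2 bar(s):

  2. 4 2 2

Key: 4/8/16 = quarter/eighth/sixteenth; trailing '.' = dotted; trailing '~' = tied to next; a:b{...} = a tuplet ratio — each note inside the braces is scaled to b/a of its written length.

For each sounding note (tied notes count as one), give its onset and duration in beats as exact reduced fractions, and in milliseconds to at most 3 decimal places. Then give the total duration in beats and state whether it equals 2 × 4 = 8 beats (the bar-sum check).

1) 0.0ms=0b +2812.5ms=3b
2) 2812.5ms=3b +937.5ms=1b
3) 3750.0ms=4b +1875.0ms=2b
4) 5625.0ms=6b +1875.0ms=2b
Σ=8b of 8 (64bpm 4/4) — PASS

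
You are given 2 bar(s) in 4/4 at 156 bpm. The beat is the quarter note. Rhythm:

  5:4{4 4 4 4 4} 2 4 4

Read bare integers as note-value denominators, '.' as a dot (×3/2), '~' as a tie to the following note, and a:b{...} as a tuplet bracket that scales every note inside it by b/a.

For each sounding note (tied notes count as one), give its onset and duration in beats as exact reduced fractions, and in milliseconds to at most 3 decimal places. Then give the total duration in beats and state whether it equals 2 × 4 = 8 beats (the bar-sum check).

1) 0.0ms=0b +307.692ms=4/5b
2) 307.692ms=4/5b +307.692ms=4/5b
3) 615.385ms=8/5b +307.692ms=4/5b
4) 923.077ms=12/5b +307.692ms=4/5b
5) 1230.769ms=16/5b +307.692ms=4/5b
6) 1538.462ms=4b +769.231ms=2b
7) 2307.692ms=6b +384.615ms=1b
8) 2692.308ms=7b +384.615ms=1b
Σ=8b of 8 (156bpm 4/4) — PASS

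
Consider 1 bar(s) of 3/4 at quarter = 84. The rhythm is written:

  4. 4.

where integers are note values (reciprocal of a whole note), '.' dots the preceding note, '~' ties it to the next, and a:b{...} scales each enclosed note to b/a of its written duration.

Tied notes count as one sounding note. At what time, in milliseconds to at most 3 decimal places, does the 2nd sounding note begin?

1. 0.0ms @ 0 + 1071.429ms (3/2)
2. 1071.429ms @ 3/2 + 1071.429ms (3/2)

note 2 onset = 3/2b = 1071.429ms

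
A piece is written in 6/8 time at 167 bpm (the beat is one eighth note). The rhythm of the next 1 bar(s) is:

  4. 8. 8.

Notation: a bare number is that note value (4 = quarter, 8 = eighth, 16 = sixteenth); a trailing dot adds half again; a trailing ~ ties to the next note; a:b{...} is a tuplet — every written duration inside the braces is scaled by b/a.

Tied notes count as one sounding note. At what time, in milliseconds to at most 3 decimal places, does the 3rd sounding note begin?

1. 0.0ms @ 0 + 1077.844ms (3)
2. 1077.844ms @ 3 + 538.922ms (3/2)
3. 1616.766ms @ 9/2 + 538.922ms (3/2)

note 3 onset = 9/2b = 1616.766ms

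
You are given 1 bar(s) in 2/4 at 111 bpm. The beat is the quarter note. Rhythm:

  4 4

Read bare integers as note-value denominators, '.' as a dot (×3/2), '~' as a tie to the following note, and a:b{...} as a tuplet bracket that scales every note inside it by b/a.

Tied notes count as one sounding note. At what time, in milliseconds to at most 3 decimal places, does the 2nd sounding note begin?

note 2 onset = 1b = 540.541ms

1. 0.0ms @ 0 + 540.541ms (1)
2. 540.541ms @ 1 + 540.541ms (1)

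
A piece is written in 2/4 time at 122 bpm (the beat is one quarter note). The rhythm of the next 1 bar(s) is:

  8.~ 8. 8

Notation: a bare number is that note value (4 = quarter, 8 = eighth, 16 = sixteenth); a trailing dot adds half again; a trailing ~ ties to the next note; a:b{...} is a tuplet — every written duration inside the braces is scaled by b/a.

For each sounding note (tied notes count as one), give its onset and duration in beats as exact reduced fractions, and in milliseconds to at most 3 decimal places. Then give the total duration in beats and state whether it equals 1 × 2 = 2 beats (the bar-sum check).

1) 0.0ms=0b +737.705ms=3/2b
2) 737.705ms=3/2b +245.902ms=1/2b
Σ=2b of 2 (122bpm 2/4) — PASS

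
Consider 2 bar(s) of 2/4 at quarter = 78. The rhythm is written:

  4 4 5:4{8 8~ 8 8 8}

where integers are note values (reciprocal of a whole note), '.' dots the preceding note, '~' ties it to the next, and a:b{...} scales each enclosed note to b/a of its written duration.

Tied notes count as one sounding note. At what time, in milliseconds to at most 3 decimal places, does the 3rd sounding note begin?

note 3 onset = 2b = 1538.462ms

1. 0.0ms @ 0 + 769.231ms (1)
2. 769.231ms @ 1 + 769.231ms (1)
3. 1538.462ms @ 2 + 307.692ms (2/5)
4. 1846.154ms @ 12/5 + 615.385ms (4/5)
5. 2461.538ms @ 16/5 + 307.692ms (2/5)
6. 2769.231ms @ 18/5 + 307.692ms (2/5)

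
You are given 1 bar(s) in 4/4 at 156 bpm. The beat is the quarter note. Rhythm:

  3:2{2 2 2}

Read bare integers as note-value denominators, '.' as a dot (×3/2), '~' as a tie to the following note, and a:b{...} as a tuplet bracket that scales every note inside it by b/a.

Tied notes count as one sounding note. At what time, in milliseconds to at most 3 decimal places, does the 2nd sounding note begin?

note 2 onset = 4/3b = 512.821ms

1. 0.0ms @ 0 + 512.821ms (4/3)
2. 512.821ms @ 4/3 + 512.821ms (4/3)
3. 1025.641ms @ 8/3 + 512.821ms (4/3)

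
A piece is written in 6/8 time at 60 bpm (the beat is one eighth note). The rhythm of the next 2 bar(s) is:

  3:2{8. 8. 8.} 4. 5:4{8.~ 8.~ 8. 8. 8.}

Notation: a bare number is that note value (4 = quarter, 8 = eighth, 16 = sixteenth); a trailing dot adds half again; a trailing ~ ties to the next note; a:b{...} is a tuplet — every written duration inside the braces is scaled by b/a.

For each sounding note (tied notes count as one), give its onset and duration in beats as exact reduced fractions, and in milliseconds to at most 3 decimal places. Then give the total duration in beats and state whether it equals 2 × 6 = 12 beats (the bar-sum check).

1) 0.0ms=0b +1000.0ms=1b
2) 1000.0ms=1b +1000.0ms=1b
3) 2000.0ms=2b +1000.0ms=1b
4) 3000.0ms=3b +3000.0ms=3b
5) 6000.0ms=6b +3600.0ms=18/5b
6) 9600.0ms=48/5b +1200.0ms=6/5b
7) 10800.0ms=54/5b +1200.0ms=6/5b
Σ=12b of 12 (60bpm 6/8) — PASS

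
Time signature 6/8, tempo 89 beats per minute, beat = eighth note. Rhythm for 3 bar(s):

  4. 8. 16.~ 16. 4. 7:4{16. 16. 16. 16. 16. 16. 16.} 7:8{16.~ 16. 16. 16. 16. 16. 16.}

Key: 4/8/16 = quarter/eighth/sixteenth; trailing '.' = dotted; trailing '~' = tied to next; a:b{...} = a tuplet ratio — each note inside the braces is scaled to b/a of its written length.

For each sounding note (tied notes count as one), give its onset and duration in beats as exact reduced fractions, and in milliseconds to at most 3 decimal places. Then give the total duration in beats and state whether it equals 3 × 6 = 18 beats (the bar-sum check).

1) 0.0ms=0b +2022.472ms=3b
2) 2022.472ms=3b +1011.236ms=3/2b
3) 3033.708ms=9/2b +1011.236ms=3/2b
4) 4044.944ms=6b +2022.472ms=3b
5) 6067.416ms=9b +288.925ms=3/7b
6) 6356.34ms=66/7b +288.925ms=3/7b
7) 6645.265ms=69/7b +288.925ms=3/7b
8) 6934.189ms=72/7b +288.925ms=3/7b
9) 7223.114ms=75/7b +288.925ms=3/7b
10) 7512.039ms=78/7b +288.925ms=3/7b
11) 7800.963ms=81/7b +288.925ms=3/7b
12) 8089.888ms=12b +1155.698ms=12/7b
13) 9245.586ms=96/7b +577.849ms=6/7b
14) 9823.435ms=102/7b +577.849ms=6/7b
15) 10401.284ms=108/7b +577.849ms=6/7b
16) 10979.133ms=114/7b +577.849ms=6/7b
17) 11556.982ms=120/7b +577.849ms=6/7b
Σ=18b of 18 (89bpm 6/8) — PASS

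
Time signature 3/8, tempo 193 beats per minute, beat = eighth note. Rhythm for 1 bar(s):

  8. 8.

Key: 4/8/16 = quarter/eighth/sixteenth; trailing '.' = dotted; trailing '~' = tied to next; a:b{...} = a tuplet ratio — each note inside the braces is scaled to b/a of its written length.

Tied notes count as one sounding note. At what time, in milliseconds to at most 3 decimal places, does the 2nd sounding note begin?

note 2 onset = 3/2b = 466.321ms

1. 0.0ms @ 0 + 466.321ms (3/2)
2. 466.321ms @ 3/2 + 466.321ms (3/2)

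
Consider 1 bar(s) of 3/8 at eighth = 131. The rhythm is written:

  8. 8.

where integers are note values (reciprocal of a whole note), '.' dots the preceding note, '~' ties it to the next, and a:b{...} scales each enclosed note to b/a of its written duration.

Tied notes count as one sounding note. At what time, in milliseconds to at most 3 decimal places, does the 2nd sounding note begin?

1. 0.0ms @ 0 + 687.023ms (3/2)
2. 687.023ms @ 3/2 + 687.023ms (3/2)

note 2 onset = 3/2b = 687.023ms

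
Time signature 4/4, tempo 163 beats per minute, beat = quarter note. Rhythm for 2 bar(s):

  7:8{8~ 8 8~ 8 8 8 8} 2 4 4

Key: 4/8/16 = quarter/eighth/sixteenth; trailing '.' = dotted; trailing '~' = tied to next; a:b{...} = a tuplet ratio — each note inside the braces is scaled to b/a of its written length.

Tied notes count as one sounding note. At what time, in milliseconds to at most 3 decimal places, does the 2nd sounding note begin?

note 2 onset = 8/7b = 420.684ms

1. 0.0ms @ 0 + 420.684ms (8/7)
2. 420.684ms @ 8/7 + 420.684ms (8/7)
3. 841.367ms @ 16/7 + 210.342ms (4/7)
4. 1051.709ms @ 20/7 + 210.342ms (4/7)
5. 1262.051ms @ 24/7 + 210.342ms (4/7)
6. 1472.393ms @ 4 + 736.196ms (2)
7. 2208.589ms @ 6 + 368.098ms (1)
8. 2576.687ms @ 7 + 368.098ms (1)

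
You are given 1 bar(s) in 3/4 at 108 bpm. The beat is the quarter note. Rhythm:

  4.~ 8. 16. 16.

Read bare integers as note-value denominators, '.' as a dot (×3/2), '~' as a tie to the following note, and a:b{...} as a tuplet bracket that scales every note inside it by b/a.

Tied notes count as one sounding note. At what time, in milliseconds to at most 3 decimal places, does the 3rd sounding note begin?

1. 0.0ms @ 0 + 1250.0ms (9/4)
2. 1250.0ms @ 9/4 + 208.333ms (3/8)
3. 1458.333ms @ 21/8 + 208.333ms (3/8)

note 3 onset = 21/8b = 1458.333ms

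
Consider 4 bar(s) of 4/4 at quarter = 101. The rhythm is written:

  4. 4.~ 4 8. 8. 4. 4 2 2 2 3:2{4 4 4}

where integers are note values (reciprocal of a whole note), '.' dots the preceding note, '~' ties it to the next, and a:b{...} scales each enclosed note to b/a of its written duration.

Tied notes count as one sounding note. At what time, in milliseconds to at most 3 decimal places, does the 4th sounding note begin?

note 4 onset = 19/4b = 2821.782ms

1. 0.0ms @ 0 + 891.089ms (3/2)
2. 891.089ms @ 3/2 + 1485.149ms (5/2)
3. 2376.238ms @ 4 + 445.545ms (3/4)
4. 2821.782ms @ 19/4 + 445.545ms (3/4)
5. 3267.327ms @ 11/2 + 891.089ms (3/2)
6. 4158.416ms @ 7 + 594.059ms (1)
7. 4752.475ms @ 8 + 1188.119ms (2)
8. 5940.594ms @ 10 + 1188.119ms (2)
9. 7128.713ms @ 12 + 1188.119ms (2)
10. 8316.832ms @ 14 + 396.04ms (2/3)
11. 8712.871ms @ 44/3 + 396.04ms (2/3)
12. 9108.911ms @ 46/3 + 396.04ms (2/3)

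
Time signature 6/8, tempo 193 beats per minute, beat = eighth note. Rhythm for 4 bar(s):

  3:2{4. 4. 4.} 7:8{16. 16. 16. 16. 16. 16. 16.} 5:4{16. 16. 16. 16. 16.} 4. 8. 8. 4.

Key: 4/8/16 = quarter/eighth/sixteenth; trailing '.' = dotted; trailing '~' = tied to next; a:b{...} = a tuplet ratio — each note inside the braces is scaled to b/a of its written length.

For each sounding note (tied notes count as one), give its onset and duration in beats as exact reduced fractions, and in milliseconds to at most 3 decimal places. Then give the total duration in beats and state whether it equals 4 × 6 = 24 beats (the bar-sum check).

1) 0.0ms=0b +621.762ms=2b
2) 621.762ms=2b +621.762ms=2b
3) 1243.523ms=4b +621.762ms=2b
4) 1865.285ms=6b +266.469ms=6/7b
5) 2131.754ms=48/7b +266.469ms=6/7b
6) 2398.224ms=54/7b +266.469ms=6/7b
7) 2664.693ms=60/7b +266.469ms=6/7b
8) 2931.162ms=66/7b +266.469ms=6/7b
9) 3197.631ms=72/7b +266.469ms=6/7b
10) 3464.101ms=78/7b +266.469ms=6/7b
11) 3730.57ms=12b +186.528ms=3/5b
12) 3917.098ms=63/5b +186.528ms=3/5b
13) 4103.627ms=66/5b +186.528ms=3/5b
14) 4290.155ms=69/5b +186.528ms=3/5b
15) 4476.684ms=72/5b +186.528ms=3/5b
16) 4663.212ms=15b +932.642ms=3b
17) 5595.855ms=18b +466.321ms=3/2b
18) 6062.176ms=39/2b +466.321ms=3/2b
19) 6528.497ms=21b +932.642ms=3b
Σ=24b of 24 (193bpm 6/8) — PASS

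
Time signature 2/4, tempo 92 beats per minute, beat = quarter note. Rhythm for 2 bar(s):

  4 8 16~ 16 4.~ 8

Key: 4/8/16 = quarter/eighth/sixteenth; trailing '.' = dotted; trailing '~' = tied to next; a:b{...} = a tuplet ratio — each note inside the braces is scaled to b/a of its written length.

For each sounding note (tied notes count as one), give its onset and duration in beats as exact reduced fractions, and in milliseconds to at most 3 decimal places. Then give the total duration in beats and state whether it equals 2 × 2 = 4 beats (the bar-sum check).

1) 0.0ms=0b +652.174ms=1b
2) 652.174ms=1b +326.087ms=1/2b
3) 978.261ms=3/2b +326.087ms=1/2b
4) 1304.348ms=2b +1304.348ms=2b
Σ=4b of 4 (92bpm 2/4) — PASS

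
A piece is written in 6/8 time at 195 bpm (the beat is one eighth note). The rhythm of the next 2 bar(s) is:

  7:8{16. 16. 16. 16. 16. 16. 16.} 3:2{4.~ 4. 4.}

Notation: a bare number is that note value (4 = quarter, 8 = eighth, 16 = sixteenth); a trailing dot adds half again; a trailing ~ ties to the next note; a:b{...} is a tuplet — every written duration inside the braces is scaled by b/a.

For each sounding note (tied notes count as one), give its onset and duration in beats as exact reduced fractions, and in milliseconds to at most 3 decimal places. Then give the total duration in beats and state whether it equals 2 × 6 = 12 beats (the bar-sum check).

1) 0.0ms=0b +263.736ms=6/7b
2) 263.736ms=6/7b +263.736ms=6/7b
3) 527.473ms=12/7b +263.736ms=6/7b
4) 791.209ms=18/7b +263.736ms=6/7b
5) 1054.945ms=24/7b +263.736ms=6/7b
6) 1318.681ms=30/7b +263.736ms=6/7b
7) 1582.418ms=36/7b +263.736ms=6/7b
8) 1846.154ms=6b +1230.769ms=4b
9) 3076.923ms=10b +615.385ms=2b
Σ=12b of 12 (195bpm 6/8) — PASS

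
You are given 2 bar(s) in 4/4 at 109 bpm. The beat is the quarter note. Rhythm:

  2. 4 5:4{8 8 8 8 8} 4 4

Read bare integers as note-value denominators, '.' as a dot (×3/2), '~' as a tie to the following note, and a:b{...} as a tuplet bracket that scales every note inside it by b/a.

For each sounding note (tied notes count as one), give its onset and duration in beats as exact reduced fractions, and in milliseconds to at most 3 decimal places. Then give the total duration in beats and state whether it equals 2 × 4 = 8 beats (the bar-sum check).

1) 0.0ms=0b +1651.376ms=3b
2) 1651.376ms=3b +550.459ms=1b
3) 2201.835ms=4b +220.183ms=2/5b
4) 2422.018ms=22/5b +220.183ms=2/5b
5) 2642.202ms=24/5b +220.183ms=2/5b
6) 2862.385ms=26/5b +220.183ms=2/5b
7) 3082.569ms=28/5b +220.183ms=2/5b
8) 3302.752ms=6b +550.459ms=1b
9) 3853.211ms=7b +550.459ms=1b
Σ=8b of 8 (109bpm 4/4) — PASS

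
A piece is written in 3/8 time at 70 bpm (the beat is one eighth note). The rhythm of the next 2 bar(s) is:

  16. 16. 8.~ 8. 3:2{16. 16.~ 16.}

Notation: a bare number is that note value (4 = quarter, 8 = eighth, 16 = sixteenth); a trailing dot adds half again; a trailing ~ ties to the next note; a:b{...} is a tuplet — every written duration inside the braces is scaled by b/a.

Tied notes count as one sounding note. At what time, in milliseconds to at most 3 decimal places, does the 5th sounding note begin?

1. 0.0ms @ 0 + 642.857ms (3/4)
2. 642.857ms @ 3/4 + 642.857ms (3/4)
3. 1285.714ms @ 3/2 + 2571.429ms (3)
4. 3857.143ms @ 9/2 + 428.571ms (1/2)
5. 4285.714ms @ 5 + 857.143ms (1)

note 5 onset = 5b = 4285.714ms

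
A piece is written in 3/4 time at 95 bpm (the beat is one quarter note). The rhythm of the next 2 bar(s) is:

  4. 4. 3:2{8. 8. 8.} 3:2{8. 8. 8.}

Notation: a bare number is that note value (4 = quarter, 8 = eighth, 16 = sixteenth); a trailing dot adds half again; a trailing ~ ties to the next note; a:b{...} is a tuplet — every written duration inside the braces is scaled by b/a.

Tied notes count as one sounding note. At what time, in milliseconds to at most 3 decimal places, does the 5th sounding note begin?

1. 0.0ms @ 0 + 947.368ms (3/2)
2. 947.368ms @ 3/2 + 947.368ms (3/2)
3. 1894.737ms @ 3 + 315.789ms (1/2)
4. 2210.526ms @ 7/2 + 315.789ms (1/2)
5. 2526.316ms @ 4 + 315.789ms (1/2)
6. 2842.105ms @ 9/2 + 315.789ms (1/2)
7. 3157.895ms @ 5 + 315.789ms (1/2)
8. 3473.684ms @ 11/2 + 315.789ms (1/2)

note 5 onset = 4b = 2526.316ms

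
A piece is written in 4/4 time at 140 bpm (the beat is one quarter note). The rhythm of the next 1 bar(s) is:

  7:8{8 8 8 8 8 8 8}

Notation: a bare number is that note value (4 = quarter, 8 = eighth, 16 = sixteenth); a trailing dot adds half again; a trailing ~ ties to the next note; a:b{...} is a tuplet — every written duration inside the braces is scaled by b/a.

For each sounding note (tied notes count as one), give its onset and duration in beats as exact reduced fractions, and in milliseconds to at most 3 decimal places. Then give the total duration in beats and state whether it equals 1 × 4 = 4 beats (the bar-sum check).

1) 0.0ms=0b +244.898ms=4/7b
2) 244.898ms=4/7b +244.898ms=4/7b
3) 489.796ms=8/7b +244.898ms=4/7b
4) 734.694ms=12/7b +244.898ms=4/7b
5) 979.592ms=16/7b +244.898ms=4/7b
6) 1224.49ms=20/7b +244.898ms=4/7b
7) 1469.388ms=24/7b +244.898ms=4/7b
Σ=4b of 4 (140bpm 4/4) — PASS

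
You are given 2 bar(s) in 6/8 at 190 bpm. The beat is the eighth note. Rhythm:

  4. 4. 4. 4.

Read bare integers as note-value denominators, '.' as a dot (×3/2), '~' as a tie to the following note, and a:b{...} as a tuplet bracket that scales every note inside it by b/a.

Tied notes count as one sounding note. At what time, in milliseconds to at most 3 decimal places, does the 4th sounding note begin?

note 4 onset = 9b = 2842.105ms

1. 0.0ms @ 0 + 947.368ms (3)
2. 947.368ms @ 3 + 947.368ms (3)
3. 1894.737ms @ 6 + 947.368ms (3)
4. 2842.105ms @ 9 + 947.368ms (3)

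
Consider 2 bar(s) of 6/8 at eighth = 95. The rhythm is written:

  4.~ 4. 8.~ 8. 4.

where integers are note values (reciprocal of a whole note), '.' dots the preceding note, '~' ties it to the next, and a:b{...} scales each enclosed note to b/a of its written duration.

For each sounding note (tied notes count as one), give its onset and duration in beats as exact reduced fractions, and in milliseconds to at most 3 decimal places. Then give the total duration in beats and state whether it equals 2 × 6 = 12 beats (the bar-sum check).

1) 0.0ms=0b +3789.474ms=6b
2) 3789.474ms=6b +1894.737ms=3b
3) 5684.211ms=9b +1894.737ms=3b
Σ=12b of 12 (95bpm 6/8) — PASS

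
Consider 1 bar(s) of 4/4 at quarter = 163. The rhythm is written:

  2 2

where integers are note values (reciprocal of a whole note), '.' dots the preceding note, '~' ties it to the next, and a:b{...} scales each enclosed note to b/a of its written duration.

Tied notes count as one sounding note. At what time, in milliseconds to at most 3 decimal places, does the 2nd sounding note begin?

1. 0.0ms @ 0 + 736.196ms (2)
2. 736.196ms @ 2 + 736.196ms (2)

note 2 onset = 2b = 736.196ms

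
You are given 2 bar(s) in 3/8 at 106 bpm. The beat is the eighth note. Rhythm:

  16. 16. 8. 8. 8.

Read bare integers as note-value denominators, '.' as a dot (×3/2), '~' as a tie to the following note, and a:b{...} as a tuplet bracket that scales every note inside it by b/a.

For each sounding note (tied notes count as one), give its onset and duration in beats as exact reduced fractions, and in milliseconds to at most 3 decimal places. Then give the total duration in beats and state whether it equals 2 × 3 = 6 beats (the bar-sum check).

1) 0.0ms=0b +424.528ms=3/4b
2) 424.528ms=3/4b +424.528ms=3/4b
3) 849.057ms=3/2b +849.057ms=3/2b
4) 1698.113ms=3b +849.057ms=3/2b
5) 2547.17ms=9/2b +849.057ms=3/2b
Σ=6b of 6 (106bpm 3/8) — PASS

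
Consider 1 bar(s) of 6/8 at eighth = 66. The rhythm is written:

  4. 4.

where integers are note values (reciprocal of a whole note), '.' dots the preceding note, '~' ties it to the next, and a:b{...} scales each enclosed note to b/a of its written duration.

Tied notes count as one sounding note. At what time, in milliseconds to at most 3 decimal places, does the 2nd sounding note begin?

1. 0.0ms @ 0 + 2727.273ms (3)
2. 2727.273ms @ 3 + 2727.273ms (3)

note 2 onset = 3b = 2727.273ms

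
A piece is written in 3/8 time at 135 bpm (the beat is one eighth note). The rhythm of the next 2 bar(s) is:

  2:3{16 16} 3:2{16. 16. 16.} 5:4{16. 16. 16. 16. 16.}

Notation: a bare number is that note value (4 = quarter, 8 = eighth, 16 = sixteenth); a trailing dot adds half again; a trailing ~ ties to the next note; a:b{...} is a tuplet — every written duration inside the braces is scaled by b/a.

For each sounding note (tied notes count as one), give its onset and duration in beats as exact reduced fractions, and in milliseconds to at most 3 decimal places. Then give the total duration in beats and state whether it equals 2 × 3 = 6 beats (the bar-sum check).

1) 0.0ms=0b +333.333ms=3/4b
2) 333.333ms=3/4b +333.333ms=3/4b
3) 666.667ms=3/2b +222.222ms=1/2b
4) 888.889ms=2b +222.222ms=1/2b
5) 1111.111ms=5/2b +222.222ms=1/2b
6) 1333.333ms=3b +266.667ms=3/5b
7) 1600.0ms=18/5b +266.667ms=3/5b
8) 1866.667ms=21/5b +266.667ms=3/5b
9) 2133.333ms=24/5b +266.667ms=3/5b
10) 2400.0ms=27/5b +266.667ms=3/5b
Σ=6b of 6 (135bpm 3/8) — PASS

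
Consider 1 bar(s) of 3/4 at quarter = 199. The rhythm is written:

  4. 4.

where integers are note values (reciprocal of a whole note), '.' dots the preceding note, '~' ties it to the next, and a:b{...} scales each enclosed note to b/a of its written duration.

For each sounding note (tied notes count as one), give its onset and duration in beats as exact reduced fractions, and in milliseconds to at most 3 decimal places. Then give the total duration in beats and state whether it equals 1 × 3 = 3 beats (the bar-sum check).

1) 0.0ms=0b +452.261ms=3/2b
2) 452.261ms=3/2b +452.261ms=3/2b
Σ=3b of 3 (199bpm 3/4) — PASS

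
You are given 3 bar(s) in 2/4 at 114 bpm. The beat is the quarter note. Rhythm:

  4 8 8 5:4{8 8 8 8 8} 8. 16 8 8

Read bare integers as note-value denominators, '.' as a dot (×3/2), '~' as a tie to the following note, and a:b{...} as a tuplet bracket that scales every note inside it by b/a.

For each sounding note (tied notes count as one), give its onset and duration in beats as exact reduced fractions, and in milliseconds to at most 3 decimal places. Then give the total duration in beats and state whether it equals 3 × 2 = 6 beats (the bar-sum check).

1) 0.0ms=0b +526.316ms=1b
2) 526.316ms=1b +263.158ms=1/2b
3) 789.474ms=3/2b +263.158ms=1/2b
4) 1052.632ms=2b +210.526ms=2/5b
5) 1263.158ms=12/5b +210.526ms=2/5b
6) 1473.684ms=14/5b +210.526ms=2/5b
7) 1684.211ms=16/5b +210.526ms=2/5b
8) 1894.737ms=18/5b +210.526ms=2/5b
9) 2105.263ms=4b +394.737ms=3/4b
10) 2500.0ms=19/4b +131.579ms=1/4b
11) 2631.579ms=5b +263.158ms=1/2b
12) 2894.737ms=11/2b +263.158ms=1/2b
Σ=6b of 6 (114bpm 2/4) — PASS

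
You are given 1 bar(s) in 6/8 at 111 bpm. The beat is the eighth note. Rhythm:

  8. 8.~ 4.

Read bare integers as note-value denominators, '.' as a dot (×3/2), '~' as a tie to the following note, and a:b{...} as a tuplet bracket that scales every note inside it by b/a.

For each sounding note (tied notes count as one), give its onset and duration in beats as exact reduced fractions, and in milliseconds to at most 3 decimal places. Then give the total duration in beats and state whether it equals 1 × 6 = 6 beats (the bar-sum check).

1) 0.0ms=0b +810.811ms=3/2b
2) 810.811ms=3/2b +2432.432ms=9/2b
Σ=6b of 6 (111bpm 6/8) — PASS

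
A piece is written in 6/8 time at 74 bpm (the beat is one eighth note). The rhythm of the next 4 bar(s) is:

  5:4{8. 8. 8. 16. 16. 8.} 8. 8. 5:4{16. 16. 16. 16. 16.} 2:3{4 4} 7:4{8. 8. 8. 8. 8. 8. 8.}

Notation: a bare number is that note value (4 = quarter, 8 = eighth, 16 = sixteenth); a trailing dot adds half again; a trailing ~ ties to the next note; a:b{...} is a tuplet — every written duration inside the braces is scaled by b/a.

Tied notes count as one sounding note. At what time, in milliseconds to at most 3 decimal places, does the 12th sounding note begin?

note 12 onset = 54/5b = 8756.757ms

1. 0.0ms @ 0 + 972.973ms (6/5)
2. 972.973ms @ 6/5 + 972.973ms (6/5)
3. 1945.946ms @ 12/5 + 972.973ms (6/5)
4. 2918.919ms @ 18/5 + 486.486ms (3/5)
5. 3405.405ms @ 21/5 + 486.486ms (3/5)
6. 3891.892ms @ 24/5 + 972.973ms (6/5)
7. 4864.865ms @ 6 + 1216.216ms (3/2)
8. 6081.081ms @ 15/2 + 1216.216ms (3/2)
9. 7297.297ms @ 9 + 486.486ms (3/5)
10. 7783.784ms @ 48/5 + 486.486ms (3/5)
11. 8270.27ms @ 51/5 + 486.486ms (3/5)
12. 8756.757ms @ 54/5 + 486.486ms (3/5)
13. 9243.243ms @ 57/5 + 486.486ms (3/5)
14. 9729.73ms @ 12 + 2432.432ms (3)
15. 12162.162ms @ 15 + 2432.432ms (3)
16. 14594.595ms @ 18 + 694.981ms (6/7)
17. 15289.575ms @ 132/7 + 694.981ms (6/7)
18. 15984.556ms @ 138/7 + 694.981ms (6/7)
19. 16679.537ms @ 144/7 + 694.981ms (6/7)
20. 17374.517ms @ 150/7 + 694.981ms (6/7)
21. 18069.498ms @ 156/7 + 694.981ms (6/7)
22. 18764.479ms @ 162/7 + 694.981ms (6/7)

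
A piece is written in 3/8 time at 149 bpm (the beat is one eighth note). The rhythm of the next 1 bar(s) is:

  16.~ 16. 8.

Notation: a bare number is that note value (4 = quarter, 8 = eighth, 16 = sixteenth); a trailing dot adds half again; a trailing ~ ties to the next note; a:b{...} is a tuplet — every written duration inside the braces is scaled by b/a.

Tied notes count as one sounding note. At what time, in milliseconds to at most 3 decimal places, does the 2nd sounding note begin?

1. 0.0ms @ 0 + 604.027ms (3/2)
2. 604.027ms @ 3/2 + 604.027ms (3/2)

note 2 onset = 3/2b = 604.027ms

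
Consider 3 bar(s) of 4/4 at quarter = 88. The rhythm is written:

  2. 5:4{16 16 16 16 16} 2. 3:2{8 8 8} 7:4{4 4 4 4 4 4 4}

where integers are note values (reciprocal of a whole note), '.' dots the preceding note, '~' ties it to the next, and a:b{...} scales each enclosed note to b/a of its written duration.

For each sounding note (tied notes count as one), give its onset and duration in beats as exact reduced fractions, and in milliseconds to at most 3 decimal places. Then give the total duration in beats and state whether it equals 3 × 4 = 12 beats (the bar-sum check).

1) 0.0ms=0b +2045.455ms=3b
2) 2045.455ms=3b +136.364ms=1/5b
3) 2181.818ms=16/5b +136.364ms=1/5b
4) 2318.182ms=17/5b +136.364ms=1/5b
5) 2454.545ms=18/5b +136.364ms=1/5b
6) 2590.909ms=19/5b +136.364ms=1/5b
7) 2727.273ms=4b +2045.455ms=3b
8) 4772.727ms=7b +227.273ms=1/3b
9) 5000.0ms=22/3b +227.273ms=1/3b
10) 5227.273ms=23/3b +227.273ms=1/3b
11) 5454.545ms=8b +389.61ms=4/7b
12) 5844.156ms=60/7b +389.61ms=4/7b
13) 6233.766ms=64/7b +389.61ms=4/7b
14) 6623.377ms=68/7b +389.61ms=4/7b
15) 7012.987ms=72/7b +389.61ms=4/7b
16) 7402.597ms=76/7b +389.61ms=4/7b
17) 7792.208ms=80/7b +389.61ms=4/7b
Σ=12b of 12 (88bpm 4/4) — PASS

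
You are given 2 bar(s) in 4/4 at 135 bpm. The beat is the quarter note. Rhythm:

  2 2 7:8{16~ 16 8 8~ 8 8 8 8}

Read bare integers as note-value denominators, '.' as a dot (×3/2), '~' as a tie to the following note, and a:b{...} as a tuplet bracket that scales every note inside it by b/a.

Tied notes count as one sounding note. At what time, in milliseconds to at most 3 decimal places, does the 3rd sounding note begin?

note 3 onset = 4b = 1777.778ms

1. 0.0ms @ 0 + 888.889ms (2)
2. 888.889ms @ 2 + 888.889ms (2)
3. 1777.778ms @ 4 + 253.968ms (4/7)
4. 2031.746ms @ 32/7 + 253.968ms (4/7)
5. 2285.714ms @ 36/7 + 507.937ms (8/7)
6. 2793.651ms @ 44/7 + 253.968ms (4/7)
7. 3047.619ms @ 48/7 + 253.968ms (4/7)
8. 3301.587ms @ 52/7 + 253.968ms (4/7)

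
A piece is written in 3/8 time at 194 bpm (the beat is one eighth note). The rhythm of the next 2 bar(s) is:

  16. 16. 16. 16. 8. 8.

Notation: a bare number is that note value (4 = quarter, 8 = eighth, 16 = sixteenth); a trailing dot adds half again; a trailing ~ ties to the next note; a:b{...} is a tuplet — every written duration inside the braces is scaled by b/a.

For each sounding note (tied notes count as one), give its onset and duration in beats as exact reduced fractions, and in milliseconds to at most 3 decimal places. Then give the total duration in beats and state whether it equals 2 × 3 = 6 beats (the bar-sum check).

1) 0.0ms=0b +231.959ms=3/4b
2) 231.959ms=3/4b +231.959ms=3/4b
3) 463.918ms=3/2b +231.959ms=3/4b
4) 695.876ms=9/4b +231.959ms=3/4b
5) 927.835ms=3b +463.918ms=3/2b
6) 1391.753ms=9/2b +463.918ms=3/2b
Σ=6b of 6 (194bpm 3/8) — PASS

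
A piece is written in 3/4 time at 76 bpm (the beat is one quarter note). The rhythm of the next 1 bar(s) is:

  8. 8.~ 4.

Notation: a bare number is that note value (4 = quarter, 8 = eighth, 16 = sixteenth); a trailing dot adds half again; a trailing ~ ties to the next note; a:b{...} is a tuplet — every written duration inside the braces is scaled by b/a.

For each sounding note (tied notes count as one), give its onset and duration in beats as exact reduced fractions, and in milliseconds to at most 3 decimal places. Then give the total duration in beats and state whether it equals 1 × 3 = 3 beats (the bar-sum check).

1) 0.0ms=0b +592.105ms=3/4b
2) 592.105ms=3/4b +1776.316ms=9/4b
Σ=3b of 3 (76bpm 3/4) — PASS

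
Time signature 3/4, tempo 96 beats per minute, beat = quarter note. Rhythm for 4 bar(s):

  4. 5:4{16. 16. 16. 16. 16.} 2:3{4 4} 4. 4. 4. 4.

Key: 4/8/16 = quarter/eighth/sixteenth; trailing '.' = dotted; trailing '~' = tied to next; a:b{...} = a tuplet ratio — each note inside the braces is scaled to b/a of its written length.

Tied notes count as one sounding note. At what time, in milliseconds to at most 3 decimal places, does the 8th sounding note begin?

1. 0.0ms @ 0 + 937.5ms (3/2)
2. 937.5ms @ 3/2 + 187.5ms (3/10)
3. 1125.0ms @ 9/5 + 187.5ms (3/10)
4. 1312.5ms @ 21/10 + 187.5ms (3/10)
5. 1500.0ms @ 12/5 + 187.5ms (3/10)
6. 1687.5ms @ 27/10 + 187.5ms (3/10)
7. 1875.0ms @ 3 + 937.5ms (3/2)
8. 2812.5ms @ 9/2 + 937.5ms (3/2)
9. 3750.0ms @ 6 + 937.5ms (3/2)
10. 4687.5ms @ 15/2 + 937.5ms (3/2)
11. 5625.0ms @ 9 + 937.5ms (3/2)
12. 6562.5ms @ 21/2 + 937.5ms (3/2)

note 8 onset = 9/2b = 2812.5ms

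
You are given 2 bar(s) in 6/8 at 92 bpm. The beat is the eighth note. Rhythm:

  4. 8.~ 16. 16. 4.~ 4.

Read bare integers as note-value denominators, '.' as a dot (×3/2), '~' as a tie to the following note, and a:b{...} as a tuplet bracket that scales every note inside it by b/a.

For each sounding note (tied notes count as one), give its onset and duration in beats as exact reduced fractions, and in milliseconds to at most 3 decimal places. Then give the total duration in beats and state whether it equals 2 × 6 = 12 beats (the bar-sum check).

1) 0.0ms=0b +1956.522ms=3b
2) 1956.522ms=3b +1467.391ms=9/4b
3) 3423.913ms=21/4b +489.13ms=3/4b
4) 3913.043ms=6b +3913.043ms=6b
Σ=12b of 12 (92bpm 6/8) — PASS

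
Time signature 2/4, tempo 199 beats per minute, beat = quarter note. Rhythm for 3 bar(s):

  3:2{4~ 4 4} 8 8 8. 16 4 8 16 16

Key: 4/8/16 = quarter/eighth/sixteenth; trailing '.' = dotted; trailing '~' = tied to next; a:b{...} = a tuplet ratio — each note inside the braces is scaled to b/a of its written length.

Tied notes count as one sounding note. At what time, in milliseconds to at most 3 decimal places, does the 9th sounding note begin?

1. 0.0ms @ 0 + 402.01ms (4/3)
2. 402.01ms @ 4/3 + 201.005ms (2/3)
3. 603.015ms @ 2 + 150.754ms (1/2)
4. 753.769ms @ 5/2 + 150.754ms (1/2)
5. 904.523ms @ 3 + 226.131ms (3/4)
6. 1130.653ms @ 15/4 + 75.377ms (1/4)
7. 1206.03ms @ 4 + 301.508ms (1)
8. 1507.538ms @ 5 + 150.754ms (1/2)
9. 1658.291ms @ 11/2 + 75.377ms (1/4)
10. 1733.668ms @ 23/4 + 75.377ms (1/4)

note 9 onset = 11/2b = 1658.291ms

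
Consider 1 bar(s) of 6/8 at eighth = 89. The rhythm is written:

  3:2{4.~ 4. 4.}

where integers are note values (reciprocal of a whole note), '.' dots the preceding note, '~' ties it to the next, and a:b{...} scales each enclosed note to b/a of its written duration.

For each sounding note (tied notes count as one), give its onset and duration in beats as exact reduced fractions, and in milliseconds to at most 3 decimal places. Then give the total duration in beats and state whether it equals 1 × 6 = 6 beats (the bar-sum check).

1) 0.0ms=0b +2696.629ms=4b
2) 2696.629ms=4b +1348.315ms=2b
Σ=6b of 6 (89bpm 6/8) — PASS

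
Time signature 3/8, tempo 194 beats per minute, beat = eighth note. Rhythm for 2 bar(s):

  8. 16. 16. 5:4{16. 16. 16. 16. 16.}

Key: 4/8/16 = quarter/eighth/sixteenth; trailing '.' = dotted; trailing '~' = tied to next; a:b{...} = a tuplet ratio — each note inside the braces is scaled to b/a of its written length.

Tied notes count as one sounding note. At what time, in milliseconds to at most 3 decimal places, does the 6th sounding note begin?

1. 0.0ms @ 0 + 463.918ms (3/2)
2. 463.918ms @ 3/2 + 231.959ms (3/4)
3. 695.876ms @ 9/4 + 231.959ms (3/4)
4. 927.835ms @ 3 + 185.567ms (3/5)
5. 1113.402ms @ 18/5 + 185.567ms (3/5)
6. 1298.969ms @ 21/5 + 185.567ms (3/5)
7. 1484.536ms @ 24/5 + 185.567ms (3/5)
8. 1670.103ms @ 27/5 + 185.567ms (3/5)

note 6 onset = 21/5b = 1298.969ms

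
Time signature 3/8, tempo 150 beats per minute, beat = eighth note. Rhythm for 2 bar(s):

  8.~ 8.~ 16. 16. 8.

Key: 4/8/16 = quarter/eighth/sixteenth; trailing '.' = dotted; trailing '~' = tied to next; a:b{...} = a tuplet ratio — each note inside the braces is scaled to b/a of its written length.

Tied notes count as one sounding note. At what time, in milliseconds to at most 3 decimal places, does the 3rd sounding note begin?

1. 0.0ms @ 0 + 1500.0ms (15/4)
2. 1500.0ms @ 15/4 + 300.0ms (3/4)
3. 1800.0ms @ 9/2 + 600.0ms (3/2)

note 3 onset = 9/2b = 1800.0ms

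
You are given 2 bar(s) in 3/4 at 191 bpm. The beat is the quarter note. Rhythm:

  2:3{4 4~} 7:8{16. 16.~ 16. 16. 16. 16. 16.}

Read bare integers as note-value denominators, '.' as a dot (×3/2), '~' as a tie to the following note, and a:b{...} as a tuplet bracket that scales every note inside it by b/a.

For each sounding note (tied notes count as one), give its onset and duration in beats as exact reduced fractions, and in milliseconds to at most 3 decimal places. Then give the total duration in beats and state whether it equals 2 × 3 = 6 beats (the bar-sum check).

1) 0.0ms=0b +471.204ms=3/2b
2) 471.204ms=3/2b +605.834ms=27/14b
3) 1077.038ms=24/7b +269.26ms=6/7b
4) 1346.298ms=30/7b +134.63ms=3/7b
5) 1480.927ms=33/7b +134.63ms=3/7b
6) 1615.557ms=36/7b +134.63ms=3/7b
7) 1750.187ms=39/7b +134.63ms=3/7b
Σ=6b of 6 (191bpm 3/4) — PASS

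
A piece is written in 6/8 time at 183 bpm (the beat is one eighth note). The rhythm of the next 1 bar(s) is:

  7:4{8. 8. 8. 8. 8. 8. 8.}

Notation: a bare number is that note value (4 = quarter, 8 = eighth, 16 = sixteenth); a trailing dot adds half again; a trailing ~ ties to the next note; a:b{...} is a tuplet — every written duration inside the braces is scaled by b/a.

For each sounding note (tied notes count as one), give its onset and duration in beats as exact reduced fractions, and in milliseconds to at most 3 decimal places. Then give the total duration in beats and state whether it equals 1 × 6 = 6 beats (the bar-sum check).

1) 0.0ms=0b +281.03ms=6/7b
2) 281.03ms=6/7b +281.03ms=6/7b
3) 562.061ms=12/7b +281.03ms=6/7b
4) 843.091ms=18/7b +281.03ms=6/7b
5) 1124.122ms=24/7b +281.03ms=6/7b
6) 1405.152ms=30/7b +281.03ms=6/7b
7) 1686.183ms=36/7b +281.03ms=6/7b
Σ=6b of 6 (183bpm 6/8) — PASS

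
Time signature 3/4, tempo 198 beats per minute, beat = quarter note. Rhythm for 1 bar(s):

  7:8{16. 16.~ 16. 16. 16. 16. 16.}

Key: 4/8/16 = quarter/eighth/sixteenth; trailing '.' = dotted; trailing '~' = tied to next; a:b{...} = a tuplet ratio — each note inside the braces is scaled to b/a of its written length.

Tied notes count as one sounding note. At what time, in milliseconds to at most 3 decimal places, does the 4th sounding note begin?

1. 0.0ms @ 0 + 129.87ms (3/7)
2. 129.87ms @ 3/7 + 259.74ms (6/7)
3. 389.61ms @ 9/7 + 129.87ms (3/7)
4. 519.481ms @ 12/7 + 129.87ms (3/7)
5. 649.351ms @ 15/7 + 129.87ms (3/7)
6. 779.221ms @ 18/7 + 129.87ms (3/7)

note 4 onset = 12/7b = 519.481ms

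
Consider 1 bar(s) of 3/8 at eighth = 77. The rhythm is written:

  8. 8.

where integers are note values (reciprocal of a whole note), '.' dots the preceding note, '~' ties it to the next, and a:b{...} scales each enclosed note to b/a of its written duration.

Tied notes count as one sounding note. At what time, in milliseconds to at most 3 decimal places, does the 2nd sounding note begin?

note 2 onset = 3/2b = 1168.831ms

1. 0.0ms @ 0 + 1168.831ms (3/2)
2. 1168.831ms @ 3/2 + 1168.831ms (3/2)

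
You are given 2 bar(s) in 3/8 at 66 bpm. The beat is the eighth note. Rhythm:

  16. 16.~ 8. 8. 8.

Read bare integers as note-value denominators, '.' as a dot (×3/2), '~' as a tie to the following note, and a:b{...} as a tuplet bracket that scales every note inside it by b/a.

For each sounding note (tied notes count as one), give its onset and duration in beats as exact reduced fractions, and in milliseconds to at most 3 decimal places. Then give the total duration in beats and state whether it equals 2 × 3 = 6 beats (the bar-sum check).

1) 0.0ms=0b +681.818ms=3/4b
2) 681.818ms=3/4b +2045.455ms=9/4b
3) 2727.273ms=3b +1363.636ms=3/2b
4) 4090.909ms=9/2b +1363.636ms=3/2b
Σ=6b of 6 (66bpm 3/8) — PASS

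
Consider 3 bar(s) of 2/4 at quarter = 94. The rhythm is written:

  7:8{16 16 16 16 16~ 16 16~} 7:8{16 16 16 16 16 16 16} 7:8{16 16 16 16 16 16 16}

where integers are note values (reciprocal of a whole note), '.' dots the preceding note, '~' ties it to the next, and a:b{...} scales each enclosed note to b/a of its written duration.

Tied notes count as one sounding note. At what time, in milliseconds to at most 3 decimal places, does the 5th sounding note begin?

note 5 onset = 8/7b = 729.483ms

1. 0.0ms @ 0 + 182.371ms (2/7)
2. 182.371ms @ 2/7 + 182.371ms (2/7)
3. 364.742ms @ 4/7 + 182.371ms (2/7)
4. 547.112ms @ 6/7 + 182.371ms (2/7)
5. 729.483ms @ 8/7 + 364.742ms (4/7)
6. 1094.225ms @ 12/7 + 364.742ms (4/7)
7. 1458.967ms @ 16/7 + 182.371ms (2/7)
8. 1641.337ms @ 18/7 + 182.371ms (2/7)
9. 1823.708ms @ 20/7 + 182.371ms (2/7)
10. 2006.079ms @ 22/7 + 182.371ms (2/7)
11. 2188.45ms @ 24/7 + 182.371ms (2/7)
12. 2370.821ms @ 26/7 + 182.371ms (2/7)
13. 2553.191ms @ 4 + 182.371ms (2/7)
14. 2735.562ms @ 30/7 + 182.371ms (2/7)
15. 2917.933ms @ 32/7 + 182.371ms (2/7)
16. 3100.304ms @ 34/7 + 182.371ms (2/7)
17. 3282.675ms @ 36/7 + 182.371ms (2/7)
18. 3465.046ms @ 38/7 + 182.371ms (2/7)
19. 3647.416ms @ 40/7 + 182.371ms (2/7)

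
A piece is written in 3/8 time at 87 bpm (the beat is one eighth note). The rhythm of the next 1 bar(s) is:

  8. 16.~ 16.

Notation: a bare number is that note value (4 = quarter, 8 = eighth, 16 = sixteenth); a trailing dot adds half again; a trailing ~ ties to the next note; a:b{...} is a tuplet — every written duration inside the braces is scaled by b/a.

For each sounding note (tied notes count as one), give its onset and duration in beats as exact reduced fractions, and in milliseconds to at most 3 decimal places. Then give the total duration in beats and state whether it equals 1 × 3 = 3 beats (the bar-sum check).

1) 0.0ms=0b +1034.483ms=3/2b
2) 1034.483ms=3/2b +1034.483ms=3/2b
Σ=3b of 3 (87bpm 3/8) — PASS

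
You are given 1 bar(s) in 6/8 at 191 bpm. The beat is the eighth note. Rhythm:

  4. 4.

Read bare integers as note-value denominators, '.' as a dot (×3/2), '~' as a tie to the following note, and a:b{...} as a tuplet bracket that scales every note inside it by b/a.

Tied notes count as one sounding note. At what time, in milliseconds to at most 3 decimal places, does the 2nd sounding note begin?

1. 0.0ms @ 0 + 942.408ms (3)
2. 942.408ms @ 3 + 942.408ms (3)

note 2 onset = 3b = 942.408ms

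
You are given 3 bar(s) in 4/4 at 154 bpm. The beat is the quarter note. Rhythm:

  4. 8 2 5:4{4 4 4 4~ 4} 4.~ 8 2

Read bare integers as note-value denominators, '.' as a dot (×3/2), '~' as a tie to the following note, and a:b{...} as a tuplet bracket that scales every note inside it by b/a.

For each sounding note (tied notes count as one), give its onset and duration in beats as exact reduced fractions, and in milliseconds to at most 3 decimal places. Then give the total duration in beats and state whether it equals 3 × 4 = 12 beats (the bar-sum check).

1) 0.0ms=0b +584.416ms=3/2b
2) 584.416ms=3/2b +194.805ms=1/2b
3) 779.221ms=2b +779.221ms=2b
4) 1558.442ms=4b +311.688ms=4/5b
5) 1870.13ms=24/5b +311.688ms=4/5b
6) 2181.818ms=28/5b +311.688ms=4/5b
7) 2493.506ms=32/5b +623.377ms=8/5b
8) 3116.883ms=8b +779.221ms=2b
9) 3896.104ms=10b +779.221ms=2b
Σ=12b of 12 (154bpm 4/4) — PASS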